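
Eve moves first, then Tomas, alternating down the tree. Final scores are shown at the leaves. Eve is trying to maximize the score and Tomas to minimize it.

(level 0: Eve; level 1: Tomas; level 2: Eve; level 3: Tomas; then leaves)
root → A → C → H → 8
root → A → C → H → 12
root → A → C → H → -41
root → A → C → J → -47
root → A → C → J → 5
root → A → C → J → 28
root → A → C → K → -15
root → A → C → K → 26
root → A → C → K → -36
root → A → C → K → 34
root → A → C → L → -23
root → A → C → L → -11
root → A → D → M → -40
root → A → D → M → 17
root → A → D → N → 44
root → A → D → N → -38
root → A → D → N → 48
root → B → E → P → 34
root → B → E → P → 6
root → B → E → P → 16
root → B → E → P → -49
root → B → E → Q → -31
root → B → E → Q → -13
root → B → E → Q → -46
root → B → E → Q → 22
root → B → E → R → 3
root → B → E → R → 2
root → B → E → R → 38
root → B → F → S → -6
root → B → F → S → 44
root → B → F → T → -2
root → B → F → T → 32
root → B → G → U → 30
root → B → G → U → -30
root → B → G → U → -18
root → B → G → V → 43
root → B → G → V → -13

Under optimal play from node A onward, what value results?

H (Tomas): min(8, 12, -41) = -41
J (Tomas): min(-47, 5, 28) = -47
K (Tomas): min(-15, 26, -36, 34) = -36
L (Tomas): min(-23, -11) = -23
C (Eve): max(-41, -47, -36, -23) = -23
M (Tomas): min(-40, 17) = -40
N (Tomas): min(44, -38, 48) = -38
D (Eve): max(-40, -38) = -38
A (Tomas): min(-23, -38) = -38

-38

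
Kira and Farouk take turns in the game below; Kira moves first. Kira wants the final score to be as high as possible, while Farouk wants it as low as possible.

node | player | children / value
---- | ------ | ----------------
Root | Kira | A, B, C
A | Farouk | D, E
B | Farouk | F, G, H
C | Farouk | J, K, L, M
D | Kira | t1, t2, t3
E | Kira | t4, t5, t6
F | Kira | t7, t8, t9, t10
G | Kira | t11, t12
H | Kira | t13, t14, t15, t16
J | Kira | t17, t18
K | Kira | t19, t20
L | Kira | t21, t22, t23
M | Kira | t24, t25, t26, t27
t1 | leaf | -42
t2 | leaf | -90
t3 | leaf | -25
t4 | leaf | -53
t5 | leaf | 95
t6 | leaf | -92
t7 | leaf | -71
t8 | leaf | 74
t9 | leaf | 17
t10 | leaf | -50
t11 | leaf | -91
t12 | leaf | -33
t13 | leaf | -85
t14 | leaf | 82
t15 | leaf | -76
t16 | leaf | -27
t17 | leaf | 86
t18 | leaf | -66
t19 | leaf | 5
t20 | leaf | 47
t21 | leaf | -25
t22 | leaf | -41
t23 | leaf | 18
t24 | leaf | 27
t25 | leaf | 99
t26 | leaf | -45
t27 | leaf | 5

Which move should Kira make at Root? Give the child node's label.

C

D (Kira): max(-42, -90, -25) = -25
E (Kira): max(-53, 95, -92) = 95
A (Farouk): min(-25, 95) = -25
F (Kira): max(-71, 74, 17, -50) = 74
G (Kira): max(-91, -33) = -33
H (Kira): max(-85, 82, -76, -27) = 82
B (Farouk): min(74, -33, 82) = -33
J (Kira): max(86, -66) = 86
K (Kira): max(5, 47) = 47
L (Kira): max(-25, -41, 18) = 18
M (Kira): max(27, 99, -45, 5) = 99
C (Farouk): min(86, 47, 18, 99) = 18
Root (Kira): max(-25, -33, 18) = 18
Kira at Root wants the highest of {A=-25, B=-33, C=18}, so chooses C.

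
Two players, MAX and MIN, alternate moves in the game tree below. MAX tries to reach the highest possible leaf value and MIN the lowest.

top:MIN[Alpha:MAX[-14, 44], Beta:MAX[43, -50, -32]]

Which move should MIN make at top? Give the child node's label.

Alpha (MAX): max(-14, 44) = 44
Beta (MAX): max(43, -50, -32) = 43
top (MIN): min(44, 43) = 43
MIN at top wants the lowest of {Alpha=44, Beta=43}, so chooses Beta.

Beta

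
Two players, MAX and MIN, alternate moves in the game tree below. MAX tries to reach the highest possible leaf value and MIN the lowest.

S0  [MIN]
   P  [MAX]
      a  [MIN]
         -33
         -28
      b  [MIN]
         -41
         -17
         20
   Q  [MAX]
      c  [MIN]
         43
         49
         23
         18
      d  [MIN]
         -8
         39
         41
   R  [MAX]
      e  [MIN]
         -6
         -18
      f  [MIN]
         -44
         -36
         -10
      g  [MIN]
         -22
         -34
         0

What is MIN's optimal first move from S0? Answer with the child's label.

P

a (MIN): min(-33, -28) = -33
b (MIN): min(-41, -17, 20) = -41
P (MAX): max(-33, -41) = -33
c (MIN): min(43, 49, 23, 18) = 18
d (MIN): min(-8, 39, 41) = -8
Q (MAX): max(18, -8) = 18
e (MIN): min(-6, -18) = -18
f (MIN): min(-44, -36, -10) = -44
g (MIN): min(-22, -34, 0) = -34
R (MAX): max(-18, -44, -34) = -18
S0 (MIN): min(-33, 18, -18) = -33
MIN at S0 wants the lowest of {P=-33, Q=18, R=-18}, so chooses P.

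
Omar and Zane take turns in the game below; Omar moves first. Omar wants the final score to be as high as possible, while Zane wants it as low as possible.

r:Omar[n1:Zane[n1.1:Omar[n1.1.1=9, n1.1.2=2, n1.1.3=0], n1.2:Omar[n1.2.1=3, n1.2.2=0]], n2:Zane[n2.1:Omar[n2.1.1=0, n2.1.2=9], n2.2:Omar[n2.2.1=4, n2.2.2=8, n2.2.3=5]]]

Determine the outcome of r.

8

n1.1 (Omar): max(9, 2, 0) = 9
n1.2 (Omar): max(3, 0) = 3
n1 (Zane): min(9, 3) = 3
n2.1 (Omar): max(0, 9) = 9
n2.2 (Omar): max(4, 8, 5) = 8
n2 (Zane): min(9, 8) = 8
r (Omar): max(3, 8) = 8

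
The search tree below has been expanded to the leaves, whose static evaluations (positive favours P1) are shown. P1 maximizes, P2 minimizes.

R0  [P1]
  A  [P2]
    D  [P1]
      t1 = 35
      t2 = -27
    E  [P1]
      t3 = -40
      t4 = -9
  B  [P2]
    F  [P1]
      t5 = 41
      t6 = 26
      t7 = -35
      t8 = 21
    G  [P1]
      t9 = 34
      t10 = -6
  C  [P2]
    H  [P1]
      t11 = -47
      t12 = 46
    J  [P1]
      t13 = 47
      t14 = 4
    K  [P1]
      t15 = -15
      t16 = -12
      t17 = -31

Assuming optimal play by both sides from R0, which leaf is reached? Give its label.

t9

D (P1): max(35, -27) = 35
E (P1): max(-40, -9) = -9
A (P2): min(35, -9) = -9
F (P1): max(41, 26, -35, 21) = 41
G (P1): max(34, -6) = 34
B (P2): min(41, 34) = 34
H (P1): max(-47, 46) = 46
J (P1): max(47, 4) = 47
K (P1): max(-15, -12, -31) = -12
C (P2): min(46, 47, -12) = -12
R0 (P1): max(-9, 34, -12) = 34
At R0, P1 picks B (highest: 34).
At B, P2 picks G (lowest: 34).
At G, P1 picks t9 (highest: 34).
Terminal value 34.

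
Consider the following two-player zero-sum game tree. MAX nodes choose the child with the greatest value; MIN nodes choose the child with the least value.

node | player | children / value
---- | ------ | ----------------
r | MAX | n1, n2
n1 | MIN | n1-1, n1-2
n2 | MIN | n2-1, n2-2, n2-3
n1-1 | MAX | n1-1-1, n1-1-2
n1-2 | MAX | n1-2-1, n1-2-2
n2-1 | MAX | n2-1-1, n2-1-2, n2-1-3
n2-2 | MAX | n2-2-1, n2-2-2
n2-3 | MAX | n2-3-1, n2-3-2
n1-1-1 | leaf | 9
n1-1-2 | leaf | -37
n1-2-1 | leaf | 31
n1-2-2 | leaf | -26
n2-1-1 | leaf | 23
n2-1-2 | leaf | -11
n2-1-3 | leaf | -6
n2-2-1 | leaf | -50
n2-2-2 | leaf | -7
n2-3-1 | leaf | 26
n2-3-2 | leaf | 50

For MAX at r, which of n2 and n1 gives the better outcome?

n2-1 (MAX): max(23, -11, -6) = 23
n2-2 (MAX): max(-50, -7) = -7
n2-3 (MAX): max(26, 50) = 50
n2 (MIN): min(23, -7, 50) = -7
n1-1 (MAX): max(9, -37) = 9
n1-2 (MAX): max(31, -26) = 31
n1 (MIN): min(9, 31) = 9
MAX prefers the higher value; n2=-7, n1=9. n1 is better since 9 > -7.

n1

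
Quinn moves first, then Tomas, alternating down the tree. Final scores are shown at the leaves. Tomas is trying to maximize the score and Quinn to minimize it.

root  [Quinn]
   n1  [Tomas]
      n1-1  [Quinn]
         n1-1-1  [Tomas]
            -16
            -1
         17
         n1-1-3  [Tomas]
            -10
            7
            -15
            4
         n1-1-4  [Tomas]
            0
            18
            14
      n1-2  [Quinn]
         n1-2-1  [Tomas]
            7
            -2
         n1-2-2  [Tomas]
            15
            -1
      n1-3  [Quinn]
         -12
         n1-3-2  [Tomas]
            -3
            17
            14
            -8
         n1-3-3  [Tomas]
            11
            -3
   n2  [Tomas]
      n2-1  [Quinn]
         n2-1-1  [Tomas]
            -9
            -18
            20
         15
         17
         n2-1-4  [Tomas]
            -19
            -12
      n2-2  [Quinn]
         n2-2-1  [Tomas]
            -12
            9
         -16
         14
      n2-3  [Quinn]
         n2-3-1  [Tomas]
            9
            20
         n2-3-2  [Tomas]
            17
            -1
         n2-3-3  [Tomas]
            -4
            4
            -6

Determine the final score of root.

n1-1-1 (Tomas): max(-16, -1) = -1
n1-1-3 (Tomas): max(-10, 7, -15, 4) = 7
n1-1-4 (Tomas): max(0, 18, 14) = 18
n1-1 (Quinn): min(-1, 17, 7, 18) = -1
n1-2-1 (Tomas): max(7, -2) = 7
n1-2-2 (Tomas): max(15, -1) = 15
n1-2 (Quinn): min(7, 15) = 7
n1-3-2 (Tomas): max(-3, 17, 14, -8) = 17
n1-3-3 (Tomas): max(11, -3) = 11
n1-3 (Quinn): min(-12, 17, 11) = -12
n1 (Tomas): max(-1, 7, -12) = 7
n2-1-1 (Tomas): max(-9, -18, 20) = 20
n2-1-4 (Tomas): max(-19, -12) = -12
n2-1 (Quinn): min(20, 15, 17, -12) = -12
n2-2-1 (Tomas): max(-12, 9) = 9
n2-2 (Quinn): min(9, -16, 14) = -16
n2-3-1 (Tomas): max(9, 20) = 20
n2-3-2 (Tomas): max(17, -1) = 17
n2-3-3 (Tomas): max(-4, 4, -6) = 4
n2-3 (Quinn): min(20, 17, 4) = 4
n2 (Tomas): max(-12, -16, 4) = 4
root (Quinn): min(7, 4) = 4

4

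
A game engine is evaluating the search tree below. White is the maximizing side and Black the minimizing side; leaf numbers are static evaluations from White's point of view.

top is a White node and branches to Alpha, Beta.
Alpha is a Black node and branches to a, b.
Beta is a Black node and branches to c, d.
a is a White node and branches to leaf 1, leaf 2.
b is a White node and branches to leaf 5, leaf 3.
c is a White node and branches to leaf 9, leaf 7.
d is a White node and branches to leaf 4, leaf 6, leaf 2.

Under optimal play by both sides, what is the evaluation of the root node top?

a (White): max(1, 2) = 2
b (White): max(5, 3) = 5
Alpha (Black): min(2, 5) = 2
c (White): max(9, 7) = 9
d (White): max(4, 6, 2) = 6
Beta (Black): min(9, 6) = 6
top (White): max(2, 6) = 6

6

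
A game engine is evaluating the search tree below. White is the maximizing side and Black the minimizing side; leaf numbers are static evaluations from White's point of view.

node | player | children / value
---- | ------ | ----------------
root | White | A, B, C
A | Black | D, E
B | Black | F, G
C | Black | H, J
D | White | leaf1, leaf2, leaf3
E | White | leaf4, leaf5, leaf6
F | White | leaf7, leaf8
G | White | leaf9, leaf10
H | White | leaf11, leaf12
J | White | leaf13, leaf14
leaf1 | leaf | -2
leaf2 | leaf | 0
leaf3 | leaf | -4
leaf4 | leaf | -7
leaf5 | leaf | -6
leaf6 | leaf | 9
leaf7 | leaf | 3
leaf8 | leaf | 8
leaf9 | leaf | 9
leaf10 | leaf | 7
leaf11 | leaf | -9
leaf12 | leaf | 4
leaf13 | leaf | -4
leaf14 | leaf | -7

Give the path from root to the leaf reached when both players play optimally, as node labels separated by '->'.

root -> B -> F -> leaf8

D (White): max(-2, 0, -4) = 0
E (White): max(-7, -6, 9) = 9
A (Black): min(0, 9) = 0
F (White): max(3, 8) = 8
G (White): max(9, 7) = 9
B (Black): min(8, 9) = 8
H (White): max(-9, 4) = 4
J (White): max(-4, -7) = -4
C (Black): min(4, -4) = -4
root (White): max(0, 8, -4) = 8
At root, White picks B (highest: 8).
At B, Black picks F (lowest: 8).
At F, White picks leaf8 (highest: 8).
Terminal value 8.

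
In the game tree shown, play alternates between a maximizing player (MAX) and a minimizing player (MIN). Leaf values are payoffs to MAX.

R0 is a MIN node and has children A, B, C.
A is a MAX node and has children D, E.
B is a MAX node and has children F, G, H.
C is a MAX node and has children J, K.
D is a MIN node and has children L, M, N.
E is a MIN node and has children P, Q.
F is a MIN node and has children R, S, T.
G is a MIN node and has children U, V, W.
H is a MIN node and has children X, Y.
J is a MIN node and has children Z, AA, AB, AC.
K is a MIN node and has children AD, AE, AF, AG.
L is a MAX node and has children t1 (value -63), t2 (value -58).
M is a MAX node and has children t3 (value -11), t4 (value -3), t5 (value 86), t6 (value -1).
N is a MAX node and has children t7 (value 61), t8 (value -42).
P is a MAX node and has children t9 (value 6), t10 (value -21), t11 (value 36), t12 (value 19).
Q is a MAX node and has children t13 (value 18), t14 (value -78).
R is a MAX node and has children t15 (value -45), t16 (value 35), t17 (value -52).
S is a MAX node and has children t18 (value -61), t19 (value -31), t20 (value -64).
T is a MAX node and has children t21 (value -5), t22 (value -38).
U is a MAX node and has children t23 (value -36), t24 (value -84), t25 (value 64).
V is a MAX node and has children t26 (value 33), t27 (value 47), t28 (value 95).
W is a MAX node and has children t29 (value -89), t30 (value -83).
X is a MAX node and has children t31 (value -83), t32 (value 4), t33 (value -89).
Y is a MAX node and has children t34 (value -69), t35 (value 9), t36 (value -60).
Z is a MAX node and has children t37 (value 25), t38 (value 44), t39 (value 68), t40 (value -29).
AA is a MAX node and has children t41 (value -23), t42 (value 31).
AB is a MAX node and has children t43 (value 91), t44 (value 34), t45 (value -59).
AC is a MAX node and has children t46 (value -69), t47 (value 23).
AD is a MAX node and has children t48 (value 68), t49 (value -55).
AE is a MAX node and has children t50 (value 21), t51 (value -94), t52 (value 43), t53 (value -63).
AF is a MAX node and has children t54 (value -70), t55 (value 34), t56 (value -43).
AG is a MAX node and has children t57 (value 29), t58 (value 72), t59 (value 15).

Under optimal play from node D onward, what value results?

L (MAX): max(-63, -58) = -58
M (MAX): max(-11, -3, 86, -1) = 86
N (MAX): max(61, -42) = 61
D (MIN): min(-58, 86, 61) = -58

-58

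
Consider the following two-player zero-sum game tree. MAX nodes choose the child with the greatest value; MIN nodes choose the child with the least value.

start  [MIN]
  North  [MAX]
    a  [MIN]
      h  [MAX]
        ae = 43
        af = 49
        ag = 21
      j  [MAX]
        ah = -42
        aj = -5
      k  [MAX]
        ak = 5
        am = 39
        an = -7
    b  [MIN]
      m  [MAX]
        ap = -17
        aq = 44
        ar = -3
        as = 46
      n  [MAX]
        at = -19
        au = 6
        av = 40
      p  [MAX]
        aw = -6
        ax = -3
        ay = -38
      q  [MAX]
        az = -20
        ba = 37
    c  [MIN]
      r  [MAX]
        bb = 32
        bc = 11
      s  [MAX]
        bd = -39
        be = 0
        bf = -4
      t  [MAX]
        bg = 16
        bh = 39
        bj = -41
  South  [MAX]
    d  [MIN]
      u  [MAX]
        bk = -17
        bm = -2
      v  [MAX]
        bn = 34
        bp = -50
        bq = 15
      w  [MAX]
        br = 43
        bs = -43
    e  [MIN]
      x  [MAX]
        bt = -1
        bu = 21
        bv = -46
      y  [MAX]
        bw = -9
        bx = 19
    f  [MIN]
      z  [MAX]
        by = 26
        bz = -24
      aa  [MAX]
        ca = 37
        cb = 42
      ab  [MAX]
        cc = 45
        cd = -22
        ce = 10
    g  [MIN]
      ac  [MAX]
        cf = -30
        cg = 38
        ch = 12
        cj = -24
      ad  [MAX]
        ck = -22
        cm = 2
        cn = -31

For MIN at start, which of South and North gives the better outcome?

u (MAX): max(-17, -2) = -2
v (MAX): max(34, -50, 15) = 34
w (MAX): max(43, -43) = 43
d (MIN): min(-2, 34, 43) = -2
x (MAX): max(-1, 21, -46) = 21
y (MAX): max(-9, 19) = 19
e (MIN): min(21, 19) = 19
z (MAX): max(26, -24) = 26
aa (MAX): max(37, 42) = 42
ab (MAX): max(45, -22, 10) = 45
f (MIN): min(26, 42, 45) = 26
ac (MAX): max(-30, 38, 12, -24) = 38
ad (MAX): max(-22, 2, -31) = 2
g (MIN): min(38, 2) = 2
South (MAX): max(-2, 19, 26, 2) = 26
h (MAX): max(43, 49, 21) = 49
j (MAX): max(-42, -5) = -5
k (MAX): max(5, 39, -7) = 39
a (MIN): min(49, -5, 39) = -5
m (MAX): max(-17, 44, -3, 46) = 46
n (MAX): max(-19, 6, 40) = 40
p (MAX): max(-6, -3, -38) = -3
q (MAX): max(-20, 37) = 37
b (MIN): min(46, 40, -3, 37) = -3
r (MAX): max(32, 11) = 32
s (MAX): max(-39, 0, -4) = 0
t (MAX): max(16, 39, -41) = 39
c (MIN): min(32, 0, 39) = 0
North (MAX): max(-5, -3, 0) = 0
MIN prefers the lower value; South=26, North=0. North is better since 0 < 26.

North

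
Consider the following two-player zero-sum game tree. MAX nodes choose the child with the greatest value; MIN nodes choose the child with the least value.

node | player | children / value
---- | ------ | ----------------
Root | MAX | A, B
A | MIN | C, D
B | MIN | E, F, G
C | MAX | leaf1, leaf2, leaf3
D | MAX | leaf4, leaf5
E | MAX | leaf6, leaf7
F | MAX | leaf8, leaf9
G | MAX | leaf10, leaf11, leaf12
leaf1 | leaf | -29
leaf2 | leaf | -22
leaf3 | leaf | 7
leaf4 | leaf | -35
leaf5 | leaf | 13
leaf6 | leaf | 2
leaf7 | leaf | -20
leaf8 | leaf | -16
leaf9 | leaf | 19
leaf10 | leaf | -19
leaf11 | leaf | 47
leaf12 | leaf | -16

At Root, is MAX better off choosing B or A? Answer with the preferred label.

E (MAX): max(2, -20) = 2
F (MAX): max(-16, 19) = 19
G (MAX): max(-19, 47, -16) = 47
B (MIN): min(2, 19, 47) = 2
C (MAX): max(-29, -22, 7) = 7
D (MAX): max(-35, 13) = 13
A (MIN): min(7, 13) = 7
MAX prefers the higher value; B=2, A=7. A is better since 7 > 2.

A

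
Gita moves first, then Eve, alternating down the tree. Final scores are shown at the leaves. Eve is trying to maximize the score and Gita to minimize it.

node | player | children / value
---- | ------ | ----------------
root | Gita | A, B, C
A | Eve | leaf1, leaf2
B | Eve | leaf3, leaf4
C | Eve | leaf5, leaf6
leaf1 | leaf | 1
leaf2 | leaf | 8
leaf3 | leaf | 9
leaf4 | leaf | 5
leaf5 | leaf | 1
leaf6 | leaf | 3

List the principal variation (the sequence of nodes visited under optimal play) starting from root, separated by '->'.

A (Eve): max(1, 8) = 8
B (Eve): max(9, 5) = 9
C (Eve): max(1, 3) = 3
root (Gita): min(8, 9, 3) = 3
At root, Gita picks C (lowest: 3).
At C, Eve picks leaf6 (highest: 3).
Terminal value 3.

root -> C -> leaf6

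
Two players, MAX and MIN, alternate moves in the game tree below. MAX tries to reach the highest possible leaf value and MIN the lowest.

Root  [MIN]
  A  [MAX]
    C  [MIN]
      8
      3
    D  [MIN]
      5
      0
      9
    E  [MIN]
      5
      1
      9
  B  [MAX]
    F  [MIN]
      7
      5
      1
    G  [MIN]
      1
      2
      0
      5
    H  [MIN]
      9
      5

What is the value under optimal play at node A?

C (MIN): min(8, 3) = 3
D (MIN): min(5, 0, 9) = 0
E (MIN): min(5, 1, 9) = 1
A (MAX): max(3, 0, 1) = 3

3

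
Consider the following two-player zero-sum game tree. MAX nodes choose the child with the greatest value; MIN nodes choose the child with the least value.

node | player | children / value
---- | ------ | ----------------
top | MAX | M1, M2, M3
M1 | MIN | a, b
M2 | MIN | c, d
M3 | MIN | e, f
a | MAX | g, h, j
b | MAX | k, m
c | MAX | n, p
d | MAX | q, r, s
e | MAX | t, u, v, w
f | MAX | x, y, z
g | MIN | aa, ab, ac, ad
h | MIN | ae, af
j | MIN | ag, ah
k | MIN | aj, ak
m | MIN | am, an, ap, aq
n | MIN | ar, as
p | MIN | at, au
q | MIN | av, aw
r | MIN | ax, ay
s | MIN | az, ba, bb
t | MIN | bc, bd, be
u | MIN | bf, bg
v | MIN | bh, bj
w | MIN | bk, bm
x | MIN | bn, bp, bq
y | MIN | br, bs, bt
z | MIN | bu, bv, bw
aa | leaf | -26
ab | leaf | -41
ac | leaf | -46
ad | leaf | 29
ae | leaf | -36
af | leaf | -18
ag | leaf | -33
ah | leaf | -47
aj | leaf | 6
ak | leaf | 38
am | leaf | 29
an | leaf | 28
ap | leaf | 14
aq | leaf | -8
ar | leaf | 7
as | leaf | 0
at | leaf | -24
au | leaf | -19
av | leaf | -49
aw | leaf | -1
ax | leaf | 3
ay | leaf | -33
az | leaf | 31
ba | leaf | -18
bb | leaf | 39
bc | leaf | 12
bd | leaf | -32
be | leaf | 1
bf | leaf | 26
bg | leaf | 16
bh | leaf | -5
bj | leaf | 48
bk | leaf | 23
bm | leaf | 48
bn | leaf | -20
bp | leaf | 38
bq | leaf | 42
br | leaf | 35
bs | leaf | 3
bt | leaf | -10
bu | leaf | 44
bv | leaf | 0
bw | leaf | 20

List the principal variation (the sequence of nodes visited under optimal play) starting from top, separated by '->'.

g (MIN): min(-26, -41, -46, 29) = -46
h (MIN): min(-36, -18) = -36
j (MIN): min(-33, -47) = -47
a (MAX): max(-46, -36, -47) = -36
k (MIN): min(6, 38) = 6
m (MIN): min(29, 28, 14, -8) = -8
b (MAX): max(6, -8) = 6
M1 (MIN): min(-36, 6) = -36
n (MIN): min(7, 0) = 0
p (MIN): min(-24, -19) = -24
c (MAX): max(0, -24) = 0
q (MIN): min(-49, -1) = -49
r (MIN): min(3, -33) = -33
s (MIN): min(31, -18, 39) = -18
d (MAX): max(-49, -33, -18) = -18
M2 (MIN): min(0, -18) = -18
t (MIN): min(12, -32, 1) = -32
u (MIN): min(26, 16) = 16
v (MIN): min(-5, 48) = -5
w (MIN): min(23, 48) = 23
e (MAX): max(-32, 16, -5, 23) = 23
x (MIN): min(-20, 38, 42) = -20
y (MIN): min(35, 3, -10) = -10
z (MIN): min(44, 0, 20) = 0
f (MAX): max(-20, -10, 0) = 0
M3 (MIN): min(23, 0) = 0
top (MAX): max(-36, -18, 0) = 0
At top, MAX picks M3 (highest: 0).
At M3, MIN picks f (lowest: 0).
At f, MAX picks z (highest: 0).
At z, MIN picks bv (lowest: 0).
Terminal value 0.

top -> M3 -> f -> z -> bv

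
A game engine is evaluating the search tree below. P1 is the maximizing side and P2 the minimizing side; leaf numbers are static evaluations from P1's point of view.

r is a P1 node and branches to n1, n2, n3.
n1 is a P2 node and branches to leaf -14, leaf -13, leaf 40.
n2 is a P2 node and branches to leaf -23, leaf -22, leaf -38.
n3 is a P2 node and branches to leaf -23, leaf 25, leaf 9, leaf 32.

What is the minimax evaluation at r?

n1 (P2): min(-14, -13, 40) = -14
n2 (P2): min(-23, -22, -38) = -38
n3 (P2): min(-23, 25, 9, 32) = -23
r (P1): max(-14, -38, -23) = -14

-14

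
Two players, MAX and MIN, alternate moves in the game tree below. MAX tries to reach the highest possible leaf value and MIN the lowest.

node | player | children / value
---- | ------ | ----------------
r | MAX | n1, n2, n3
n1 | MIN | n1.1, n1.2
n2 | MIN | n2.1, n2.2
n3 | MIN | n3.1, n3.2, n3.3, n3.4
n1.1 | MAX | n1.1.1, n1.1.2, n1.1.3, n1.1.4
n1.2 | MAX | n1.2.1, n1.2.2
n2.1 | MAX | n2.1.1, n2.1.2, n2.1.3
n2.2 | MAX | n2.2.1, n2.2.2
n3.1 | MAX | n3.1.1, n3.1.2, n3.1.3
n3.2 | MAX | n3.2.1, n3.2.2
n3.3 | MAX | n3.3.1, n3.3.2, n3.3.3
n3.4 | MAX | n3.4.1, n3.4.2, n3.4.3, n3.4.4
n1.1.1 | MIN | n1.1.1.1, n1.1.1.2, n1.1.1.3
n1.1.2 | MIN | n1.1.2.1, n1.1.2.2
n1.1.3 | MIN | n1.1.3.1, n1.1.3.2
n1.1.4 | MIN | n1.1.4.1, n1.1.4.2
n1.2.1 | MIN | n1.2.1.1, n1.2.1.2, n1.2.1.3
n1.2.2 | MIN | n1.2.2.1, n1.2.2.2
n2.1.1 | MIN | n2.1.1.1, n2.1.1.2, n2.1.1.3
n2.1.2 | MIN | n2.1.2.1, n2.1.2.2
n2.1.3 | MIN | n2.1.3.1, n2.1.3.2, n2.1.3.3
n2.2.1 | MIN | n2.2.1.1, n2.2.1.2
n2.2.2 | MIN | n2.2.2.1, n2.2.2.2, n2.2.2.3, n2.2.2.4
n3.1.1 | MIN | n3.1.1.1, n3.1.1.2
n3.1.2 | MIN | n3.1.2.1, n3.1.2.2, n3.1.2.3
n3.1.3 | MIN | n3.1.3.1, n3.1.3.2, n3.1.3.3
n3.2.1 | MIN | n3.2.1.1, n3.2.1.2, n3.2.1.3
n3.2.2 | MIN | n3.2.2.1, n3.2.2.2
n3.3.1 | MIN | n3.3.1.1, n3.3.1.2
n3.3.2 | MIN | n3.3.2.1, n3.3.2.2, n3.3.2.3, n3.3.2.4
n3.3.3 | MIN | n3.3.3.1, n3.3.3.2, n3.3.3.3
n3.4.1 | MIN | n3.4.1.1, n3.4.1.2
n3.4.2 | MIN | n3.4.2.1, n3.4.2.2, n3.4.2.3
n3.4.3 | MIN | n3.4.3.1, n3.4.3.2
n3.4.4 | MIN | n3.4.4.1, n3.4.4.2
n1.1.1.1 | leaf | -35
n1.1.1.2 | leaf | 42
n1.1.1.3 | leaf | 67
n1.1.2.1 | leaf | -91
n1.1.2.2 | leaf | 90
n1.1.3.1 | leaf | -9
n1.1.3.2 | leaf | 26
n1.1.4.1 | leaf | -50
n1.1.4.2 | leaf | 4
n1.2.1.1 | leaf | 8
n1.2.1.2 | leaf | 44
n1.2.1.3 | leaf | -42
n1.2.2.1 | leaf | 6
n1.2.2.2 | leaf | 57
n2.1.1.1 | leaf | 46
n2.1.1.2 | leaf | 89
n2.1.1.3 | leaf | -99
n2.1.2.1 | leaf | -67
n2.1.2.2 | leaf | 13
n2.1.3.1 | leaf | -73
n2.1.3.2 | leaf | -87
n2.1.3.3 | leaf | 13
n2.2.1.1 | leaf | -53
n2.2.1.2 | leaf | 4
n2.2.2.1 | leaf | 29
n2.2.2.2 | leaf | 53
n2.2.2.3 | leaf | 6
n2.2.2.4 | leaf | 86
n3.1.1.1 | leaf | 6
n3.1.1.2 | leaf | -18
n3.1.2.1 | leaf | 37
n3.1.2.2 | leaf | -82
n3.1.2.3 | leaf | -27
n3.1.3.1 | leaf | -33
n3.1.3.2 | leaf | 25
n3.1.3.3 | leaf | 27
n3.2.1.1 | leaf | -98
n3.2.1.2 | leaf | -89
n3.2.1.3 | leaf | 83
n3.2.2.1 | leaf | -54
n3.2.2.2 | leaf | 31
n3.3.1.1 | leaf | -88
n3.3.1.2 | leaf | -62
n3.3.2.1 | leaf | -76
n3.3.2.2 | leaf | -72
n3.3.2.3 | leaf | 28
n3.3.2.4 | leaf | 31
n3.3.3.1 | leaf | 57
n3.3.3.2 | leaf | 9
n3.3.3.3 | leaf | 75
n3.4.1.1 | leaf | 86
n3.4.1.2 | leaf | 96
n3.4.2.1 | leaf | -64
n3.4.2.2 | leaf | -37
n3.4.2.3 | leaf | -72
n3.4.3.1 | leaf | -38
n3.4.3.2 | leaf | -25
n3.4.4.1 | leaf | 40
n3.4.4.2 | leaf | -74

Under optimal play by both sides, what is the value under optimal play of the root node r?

n1.1.1 (MIN): min(-35, 42, 67) = -35
n1.1.2 (MIN): min(-91, 90) = -91
n1.1.3 (MIN): min(-9, 26) = -9
n1.1.4 (MIN): min(-50, 4) = -50
n1.1 (MAX): max(-35, -91, -9, -50) = -9
n1.2.1 (MIN): min(8, 44, -42) = -42
n1.2.2 (MIN): min(6, 57) = 6
n1.2 (MAX): max(-42, 6) = 6
n1 (MIN): min(-9, 6) = -9
n2.1.1 (MIN): min(46, 89, -99) = -99
n2.1.2 (MIN): min(-67, 13) = -67
n2.1.3 (MIN): min(-73, -87, 13) = -87
n2.1 (MAX): max(-99, -67, -87) = -67
n2.2.1 (MIN): min(-53, 4) = -53
n2.2.2 (MIN): min(29, 53, 6, 86) = 6
n2.2 (MAX): max(-53, 6) = 6
n2 (MIN): min(-67, 6) = -67
n3.1.1 (MIN): min(6, -18) = -18
n3.1.2 (MIN): min(37, -82, -27) = -82
n3.1.3 (MIN): min(-33, 25, 27) = -33
n3.1 (MAX): max(-18, -82, -33) = -18
n3.2.1 (MIN): min(-98, -89, 83) = -98
n3.2.2 (MIN): min(-54, 31) = -54
n3.2 (MAX): max(-98, -54) = -54
n3.3.1 (MIN): min(-88, -62) = -88
n3.3.2 (MIN): min(-76, -72, 28, 31) = -76
n3.3.3 (MIN): min(57, 9, 75) = 9
n3.3 (MAX): max(-88, -76, 9) = 9
n3.4.1 (MIN): min(86, 96) = 86
n3.4.2 (MIN): min(-64, -37, -72) = -72
n3.4.3 (MIN): min(-38, -25) = -38
n3.4.4 (MIN): min(40, -74) = -74
n3.4 (MAX): max(86, -72, -38, -74) = 86
n3 (MIN): min(-18, -54, 9, 86) = -54
r (MAX): max(-9, -67, -54) = -9

-9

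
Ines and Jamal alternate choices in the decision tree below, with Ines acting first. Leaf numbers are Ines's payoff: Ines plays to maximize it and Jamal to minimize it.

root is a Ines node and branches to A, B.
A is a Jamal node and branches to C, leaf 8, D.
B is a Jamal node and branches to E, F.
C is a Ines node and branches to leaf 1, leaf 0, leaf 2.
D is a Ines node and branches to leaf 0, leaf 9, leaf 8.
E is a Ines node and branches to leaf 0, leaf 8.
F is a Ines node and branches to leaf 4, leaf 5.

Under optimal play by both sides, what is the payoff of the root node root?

5

C (Ines): max(1, 0, 2) = 2
D (Ines): max(0, 9, 8) = 9
A (Jamal): min(2, 8, 9) = 2
E (Ines): max(0, 8) = 8
F (Ines): max(4, 5) = 5
B (Jamal): min(8, 5) = 5
root (Ines): max(2, 5) = 5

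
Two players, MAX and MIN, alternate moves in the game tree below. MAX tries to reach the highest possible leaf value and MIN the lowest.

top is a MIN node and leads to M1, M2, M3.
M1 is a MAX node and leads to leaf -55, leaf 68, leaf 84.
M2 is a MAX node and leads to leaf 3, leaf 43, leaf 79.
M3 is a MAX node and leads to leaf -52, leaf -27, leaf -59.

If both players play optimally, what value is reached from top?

M1 (MAX): max(-55, 68, 84) = 84
M2 (MAX): max(3, 43, 79) = 79
M3 (MAX): max(-52, -27, -59) = -27
top (MIN): min(84, 79, -27) = -27

-27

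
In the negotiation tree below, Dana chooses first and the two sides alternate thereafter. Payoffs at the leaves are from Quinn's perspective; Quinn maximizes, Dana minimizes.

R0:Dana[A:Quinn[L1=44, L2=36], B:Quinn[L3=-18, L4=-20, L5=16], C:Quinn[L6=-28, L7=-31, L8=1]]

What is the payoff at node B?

B (Quinn): max(-18, -20, 16) = 16

16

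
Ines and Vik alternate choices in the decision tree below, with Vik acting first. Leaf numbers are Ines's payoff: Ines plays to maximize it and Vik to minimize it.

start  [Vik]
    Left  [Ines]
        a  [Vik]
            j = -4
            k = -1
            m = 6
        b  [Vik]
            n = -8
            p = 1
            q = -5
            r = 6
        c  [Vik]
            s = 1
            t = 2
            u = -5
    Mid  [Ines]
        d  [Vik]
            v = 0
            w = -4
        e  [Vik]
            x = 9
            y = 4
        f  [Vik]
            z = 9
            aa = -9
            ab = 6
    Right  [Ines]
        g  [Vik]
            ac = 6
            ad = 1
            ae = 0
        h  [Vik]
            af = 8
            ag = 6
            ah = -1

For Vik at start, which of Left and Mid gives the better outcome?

a (Vik): min(-4, -1, 6) = -4
b (Vik): min(-8, 1, -5, 6) = -8
c (Vik): min(1, 2, -5) = -5
Left (Ines): max(-4, -8, -5) = -4
d (Vik): min(0, -4) = -4
e (Vik): min(9, 4) = 4
f (Vik): min(9, -9, 6) = -9
Mid (Ines): max(-4, 4, -9) = 4
Vik prefers the lower value; Left=-4, Mid=4. Left is better since -4 < 4.

Left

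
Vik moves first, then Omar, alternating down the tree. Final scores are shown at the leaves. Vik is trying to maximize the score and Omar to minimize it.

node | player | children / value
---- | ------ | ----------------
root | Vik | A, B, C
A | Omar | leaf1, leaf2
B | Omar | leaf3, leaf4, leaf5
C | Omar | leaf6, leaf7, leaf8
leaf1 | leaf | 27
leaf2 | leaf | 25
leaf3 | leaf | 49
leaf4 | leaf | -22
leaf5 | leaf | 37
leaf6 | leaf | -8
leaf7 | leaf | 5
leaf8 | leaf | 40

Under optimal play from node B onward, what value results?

B (Omar): min(49, -22, 37) = -22

-22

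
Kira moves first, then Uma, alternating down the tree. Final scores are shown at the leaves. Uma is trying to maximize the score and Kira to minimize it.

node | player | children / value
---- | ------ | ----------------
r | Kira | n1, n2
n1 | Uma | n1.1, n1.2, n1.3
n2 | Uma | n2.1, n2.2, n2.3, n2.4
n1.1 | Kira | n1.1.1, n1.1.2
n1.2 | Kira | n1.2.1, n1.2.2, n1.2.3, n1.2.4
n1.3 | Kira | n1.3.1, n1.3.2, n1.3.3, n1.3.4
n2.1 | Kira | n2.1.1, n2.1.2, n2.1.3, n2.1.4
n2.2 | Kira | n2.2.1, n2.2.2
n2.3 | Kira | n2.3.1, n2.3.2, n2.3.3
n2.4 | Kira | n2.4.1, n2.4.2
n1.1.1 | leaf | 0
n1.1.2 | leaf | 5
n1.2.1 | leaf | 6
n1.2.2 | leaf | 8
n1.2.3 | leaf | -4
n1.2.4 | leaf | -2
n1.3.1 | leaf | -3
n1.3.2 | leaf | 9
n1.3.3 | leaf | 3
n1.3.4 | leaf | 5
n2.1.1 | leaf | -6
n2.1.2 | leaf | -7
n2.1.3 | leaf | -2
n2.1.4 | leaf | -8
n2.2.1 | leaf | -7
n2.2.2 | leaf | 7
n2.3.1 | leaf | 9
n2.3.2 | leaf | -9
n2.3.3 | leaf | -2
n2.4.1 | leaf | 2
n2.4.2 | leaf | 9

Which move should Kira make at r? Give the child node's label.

n1.1 (Kira): min(0, 5) = 0
n1.2 (Kira): min(6, 8, -4, -2) = -4
n1.3 (Kira): min(-3, 9, 3, 5) = -3
n1 (Uma): max(0, -4, -3) = 0
n2.1 (Kira): min(-6, -7, -2, -8) = -8
n2.2 (Kira): min(-7, 7) = -7
n2.3 (Kira): min(9, -9, -2) = -9
n2.4 (Kira): min(2, 9) = 2
n2 (Uma): max(-8, -7, -9, 2) = 2
r (Kira): min(0, 2) = 0
Kira at r wants the lowest of {n1=0, n2=2}, so chooses n1.

n1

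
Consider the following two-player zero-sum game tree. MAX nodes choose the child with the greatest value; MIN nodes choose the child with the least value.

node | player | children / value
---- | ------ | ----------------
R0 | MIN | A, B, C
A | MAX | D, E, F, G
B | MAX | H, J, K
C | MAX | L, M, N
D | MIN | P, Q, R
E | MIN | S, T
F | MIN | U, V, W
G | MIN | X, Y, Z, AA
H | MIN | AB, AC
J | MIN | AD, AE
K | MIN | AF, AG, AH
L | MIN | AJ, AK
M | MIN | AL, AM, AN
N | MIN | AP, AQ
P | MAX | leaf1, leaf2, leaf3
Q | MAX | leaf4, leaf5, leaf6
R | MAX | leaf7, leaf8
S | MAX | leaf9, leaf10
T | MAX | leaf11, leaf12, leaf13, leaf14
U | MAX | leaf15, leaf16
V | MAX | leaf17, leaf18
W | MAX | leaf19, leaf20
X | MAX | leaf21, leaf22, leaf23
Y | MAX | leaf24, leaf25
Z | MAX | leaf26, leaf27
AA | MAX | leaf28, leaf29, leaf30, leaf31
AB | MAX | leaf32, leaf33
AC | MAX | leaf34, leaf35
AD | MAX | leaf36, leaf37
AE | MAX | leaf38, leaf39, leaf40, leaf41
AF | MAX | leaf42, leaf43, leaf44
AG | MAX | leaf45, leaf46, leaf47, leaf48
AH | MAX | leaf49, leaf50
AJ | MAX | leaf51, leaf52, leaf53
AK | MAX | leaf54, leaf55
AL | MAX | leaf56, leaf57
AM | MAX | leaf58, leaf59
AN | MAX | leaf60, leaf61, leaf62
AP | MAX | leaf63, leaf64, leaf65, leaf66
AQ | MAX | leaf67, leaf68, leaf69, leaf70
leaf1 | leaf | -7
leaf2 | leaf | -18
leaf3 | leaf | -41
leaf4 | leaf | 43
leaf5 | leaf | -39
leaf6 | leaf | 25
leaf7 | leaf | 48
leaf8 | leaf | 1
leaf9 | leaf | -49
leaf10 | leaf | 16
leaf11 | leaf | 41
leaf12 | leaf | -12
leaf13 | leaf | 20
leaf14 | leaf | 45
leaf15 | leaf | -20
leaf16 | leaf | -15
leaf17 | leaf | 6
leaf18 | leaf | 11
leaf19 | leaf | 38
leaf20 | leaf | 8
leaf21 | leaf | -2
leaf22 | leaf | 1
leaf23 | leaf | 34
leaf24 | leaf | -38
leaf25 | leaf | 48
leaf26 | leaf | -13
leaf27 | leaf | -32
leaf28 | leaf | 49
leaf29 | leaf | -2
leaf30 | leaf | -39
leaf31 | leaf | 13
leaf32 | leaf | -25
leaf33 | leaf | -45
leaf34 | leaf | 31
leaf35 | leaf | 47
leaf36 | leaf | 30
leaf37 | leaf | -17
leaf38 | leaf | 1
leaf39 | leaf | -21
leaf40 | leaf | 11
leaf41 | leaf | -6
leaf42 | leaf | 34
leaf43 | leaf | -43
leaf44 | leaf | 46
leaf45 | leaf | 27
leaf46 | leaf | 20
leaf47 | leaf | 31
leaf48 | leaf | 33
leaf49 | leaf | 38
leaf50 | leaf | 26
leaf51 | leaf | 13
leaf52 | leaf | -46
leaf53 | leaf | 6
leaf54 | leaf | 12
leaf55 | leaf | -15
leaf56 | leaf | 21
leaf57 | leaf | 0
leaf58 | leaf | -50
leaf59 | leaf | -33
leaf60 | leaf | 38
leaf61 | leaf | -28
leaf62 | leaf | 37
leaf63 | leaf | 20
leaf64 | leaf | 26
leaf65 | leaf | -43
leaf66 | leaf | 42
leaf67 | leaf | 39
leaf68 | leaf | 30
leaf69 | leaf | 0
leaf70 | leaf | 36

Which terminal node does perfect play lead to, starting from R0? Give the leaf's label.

P (MAX): max(-7, -18, -41) = -7
Q (MAX): max(43, -39, 25) = 43
R (MAX): max(48, 1) = 48
D (MIN): min(-7, 43, 48) = -7
S (MAX): max(-49, 16) = 16
T (MAX): max(41, -12, 20, 45) = 45
E (MIN): min(16, 45) = 16
U (MAX): max(-20, -15) = -15
V (MAX): max(6, 11) = 11
W (MAX): max(38, 8) = 38
F (MIN): min(-15, 11, 38) = -15
X (MAX): max(-2, 1, 34) = 34
Y (MAX): max(-38, 48) = 48
Z (MAX): max(-13, -32) = -13
AA (MAX): max(49, -2, -39, 13) = 49
G (MIN): min(34, 48, -13, 49) = -13
A (MAX): max(-7, 16, -15, -13) = 16
AB (MAX): max(-25, -45) = -25
AC (MAX): max(31, 47) = 47
H (MIN): min(-25, 47) = -25
AD (MAX): max(30, -17) = 30
AE (MAX): max(1, -21, 11, -6) = 11
J (MIN): min(30, 11) = 11
AF (MAX): max(34, -43, 46) = 46
AG (MAX): max(27, 20, 31, 33) = 33
AH (MAX): max(38, 26) = 38
K (MIN): min(46, 33, 38) = 33
B (MAX): max(-25, 11, 33) = 33
AJ (MAX): max(13, -46, 6) = 13
AK (MAX): max(12, -15) = 12
L (MIN): min(13, 12) = 12
AL (MAX): max(21, 0) = 21
AM (MAX): max(-50, -33) = -33
AN (MAX): max(38, -28, 37) = 38
M (MIN): min(21, -33, 38) = -33
AP (MAX): max(20, 26, -43, 42) = 42
AQ (MAX): max(39, 30, 0, 36) = 39
N (MIN): min(42, 39) = 39
C (MAX): max(12, -33, 39) = 39
R0 (MIN): min(16, 33, 39) = 16
At R0, MIN picks A (lowest: 16).
At A, MAX picks E (highest: 16).
At E, MIN picks S (lowest: 16).
At S, MAX picks leaf10 (highest: 16).
Terminal value 16.

leaf10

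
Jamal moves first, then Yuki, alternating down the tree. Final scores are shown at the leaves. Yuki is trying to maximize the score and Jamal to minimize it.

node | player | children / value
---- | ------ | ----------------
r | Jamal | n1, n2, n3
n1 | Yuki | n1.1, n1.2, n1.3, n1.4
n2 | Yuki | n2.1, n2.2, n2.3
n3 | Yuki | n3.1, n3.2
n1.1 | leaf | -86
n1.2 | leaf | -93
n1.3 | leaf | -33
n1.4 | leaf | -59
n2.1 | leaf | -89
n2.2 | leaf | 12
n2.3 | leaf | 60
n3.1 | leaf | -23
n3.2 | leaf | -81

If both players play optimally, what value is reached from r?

n1 (Yuki): max(-86, -93, -33, -59) = -33
n2 (Yuki): max(-89, 12, 60) = 60
n3 (Yuki): max(-23, -81) = -23
r (Jamal): min(-33, 60, -23) = -33

-33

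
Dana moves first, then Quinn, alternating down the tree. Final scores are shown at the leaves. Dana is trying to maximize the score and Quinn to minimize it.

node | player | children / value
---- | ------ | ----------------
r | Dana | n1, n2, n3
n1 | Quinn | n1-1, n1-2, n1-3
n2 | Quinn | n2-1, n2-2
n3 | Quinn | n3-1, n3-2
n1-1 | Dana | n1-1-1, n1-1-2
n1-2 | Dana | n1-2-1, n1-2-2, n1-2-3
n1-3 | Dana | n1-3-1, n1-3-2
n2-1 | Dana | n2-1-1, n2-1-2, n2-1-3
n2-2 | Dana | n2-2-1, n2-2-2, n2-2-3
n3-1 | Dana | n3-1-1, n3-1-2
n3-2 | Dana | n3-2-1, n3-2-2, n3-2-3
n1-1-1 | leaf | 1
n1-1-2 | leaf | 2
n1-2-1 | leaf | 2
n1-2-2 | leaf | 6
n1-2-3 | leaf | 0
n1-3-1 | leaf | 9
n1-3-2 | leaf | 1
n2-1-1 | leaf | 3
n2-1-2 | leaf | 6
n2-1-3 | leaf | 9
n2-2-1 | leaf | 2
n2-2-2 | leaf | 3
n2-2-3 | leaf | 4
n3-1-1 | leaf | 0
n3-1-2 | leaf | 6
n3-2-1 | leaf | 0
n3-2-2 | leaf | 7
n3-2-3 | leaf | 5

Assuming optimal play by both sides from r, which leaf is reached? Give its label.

n1-1 (Dana): max(1, 2) = 2
n1-2 (Dana): max(2, 6, 0) = 6
n1-3 (Dana): max(9, 1) = 9
n1 (Quinn): min(2, 6, 9) = 2
n2-1 (Dana): max(3, 6, 9) = 9
n2-2 (Dana): max(2, 3, 4) = 4
n2 (Quinn): min(9, 4) = 4
n3-1 (Dana): max(0, 6) = 6
n3-2 (Dana): max(0, 7, 5) = 7
n3 (Quinn): min(6, 7) = 6
r (Dana): max(2, 4, 6) = 6
At r, Dana picks n3 (highest: 6).
At n3, Quinn picks n3-1 (lowest: 6).
At n3-1, Dana picks n3-1-2 (highest: 6).
Terminal value 6.

n3-1-2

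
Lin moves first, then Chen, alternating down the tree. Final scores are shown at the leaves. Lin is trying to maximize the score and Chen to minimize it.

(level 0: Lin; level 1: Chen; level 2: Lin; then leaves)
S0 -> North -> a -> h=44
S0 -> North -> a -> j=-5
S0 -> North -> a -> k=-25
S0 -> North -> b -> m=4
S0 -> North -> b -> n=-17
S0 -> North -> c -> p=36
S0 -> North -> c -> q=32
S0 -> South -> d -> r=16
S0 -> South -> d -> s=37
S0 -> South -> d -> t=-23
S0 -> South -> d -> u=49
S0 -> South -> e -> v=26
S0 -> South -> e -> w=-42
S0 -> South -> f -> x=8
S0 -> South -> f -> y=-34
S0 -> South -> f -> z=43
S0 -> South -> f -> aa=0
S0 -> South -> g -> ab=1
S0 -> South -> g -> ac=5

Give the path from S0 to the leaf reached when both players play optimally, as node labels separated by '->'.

a (Lin): max(44, -5, -25) = 44
b (Lin): max(4, -17) = 4
c (Lin): max(36, 32) = 36
North (Chen): min(44, 4, 36) = 4
d (Lin): max(16, 37, -23, 49) = 49
e (Lin): max(26, -42) = 26
f (Lin): max(8, -34, 43, 0) = 43
g (Lin): max(1, 5) = 5
South (Chen): min(49, 26, 43, 5) = 5
S0 (Lin): max(4, 5) = 5
At S0, Lin picks South (highest: 5).
At South, Chen picks g (lowest: 5).
At g, Lin picks ac (highest: 5).
Terminal value 5.

S0 -> South -> g -> ac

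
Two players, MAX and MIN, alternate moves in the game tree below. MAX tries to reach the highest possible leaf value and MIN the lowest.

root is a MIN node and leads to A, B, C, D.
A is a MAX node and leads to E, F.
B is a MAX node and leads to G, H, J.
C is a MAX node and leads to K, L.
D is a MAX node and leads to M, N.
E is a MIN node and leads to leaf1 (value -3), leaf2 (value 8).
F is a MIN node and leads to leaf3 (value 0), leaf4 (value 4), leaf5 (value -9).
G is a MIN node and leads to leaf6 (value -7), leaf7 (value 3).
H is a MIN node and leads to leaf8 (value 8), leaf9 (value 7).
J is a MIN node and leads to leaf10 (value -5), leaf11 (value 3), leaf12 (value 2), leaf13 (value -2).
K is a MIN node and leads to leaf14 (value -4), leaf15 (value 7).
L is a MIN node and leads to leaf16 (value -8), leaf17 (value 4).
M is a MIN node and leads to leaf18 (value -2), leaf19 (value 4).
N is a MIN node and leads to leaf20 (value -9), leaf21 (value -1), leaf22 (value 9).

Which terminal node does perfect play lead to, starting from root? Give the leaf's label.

leaf14

E (MIN): min(-3, 8) = -3
F (MIN): min(0, 4, -9) = -9
A (MAX): max(-3, -9) = -3
G (MIN): min(-7, 3) = -7
H (MIN): min(8, 7) = 7
J (MIN): min(-5, 3, 2, -2) = -5
B (MAX): max(-7, 7, -5) = 7
K (MIN): min(-4, 7) = -4
L (MIN): min(-8, 4) = -8
C (MAX): max(-4, -8) = -4
M (MIN): min(-2, 4) = -2
N (MIN): min(-9, -1, 9) = -9
D (MAX): max(-2, -9) = -2
root (MIN): min(-3, 7, -4, -2) = -4
At root, MIN picks C (lowest: -4).
At C, MAX picks K (highest: -4).
At K, MIN picks leaf14 (lowest: -4).
Terminal value -4.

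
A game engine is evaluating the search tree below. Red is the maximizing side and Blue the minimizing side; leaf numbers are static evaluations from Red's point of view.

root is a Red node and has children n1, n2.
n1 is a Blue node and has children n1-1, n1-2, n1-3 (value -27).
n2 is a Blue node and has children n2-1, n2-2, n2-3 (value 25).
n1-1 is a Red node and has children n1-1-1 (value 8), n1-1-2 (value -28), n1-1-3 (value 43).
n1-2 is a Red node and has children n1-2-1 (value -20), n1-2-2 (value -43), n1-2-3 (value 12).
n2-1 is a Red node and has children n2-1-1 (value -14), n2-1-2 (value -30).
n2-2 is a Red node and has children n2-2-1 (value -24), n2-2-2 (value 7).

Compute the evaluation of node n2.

n2-1 (Red): max(-14, -30) = -14
n2-2 (Red): max(-24, 7) = 7
n2 (Blue): min(-14, 7, 25) = -14

-14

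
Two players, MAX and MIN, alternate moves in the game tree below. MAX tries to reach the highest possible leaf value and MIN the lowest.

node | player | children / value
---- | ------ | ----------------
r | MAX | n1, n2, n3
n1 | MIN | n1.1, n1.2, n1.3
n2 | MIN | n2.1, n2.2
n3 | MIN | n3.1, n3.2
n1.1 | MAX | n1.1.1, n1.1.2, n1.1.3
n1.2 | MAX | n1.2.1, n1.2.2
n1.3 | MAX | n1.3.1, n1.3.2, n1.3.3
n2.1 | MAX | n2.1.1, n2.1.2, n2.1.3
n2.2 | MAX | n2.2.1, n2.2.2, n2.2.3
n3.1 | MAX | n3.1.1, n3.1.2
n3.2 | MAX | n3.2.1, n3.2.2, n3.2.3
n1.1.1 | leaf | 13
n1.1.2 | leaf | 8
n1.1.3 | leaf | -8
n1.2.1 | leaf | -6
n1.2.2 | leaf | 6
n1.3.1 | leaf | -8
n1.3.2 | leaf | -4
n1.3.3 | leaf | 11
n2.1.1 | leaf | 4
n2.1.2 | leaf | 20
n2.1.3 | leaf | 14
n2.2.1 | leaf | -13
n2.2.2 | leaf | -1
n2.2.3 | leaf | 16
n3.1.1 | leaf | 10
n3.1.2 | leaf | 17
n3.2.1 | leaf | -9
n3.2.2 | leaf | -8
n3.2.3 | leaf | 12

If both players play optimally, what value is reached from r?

n1.1 (MAX): max(13, 8, -8) = 13
n1.2 (MAX): max(-6, 6) = 6
n1.3 (MAX): max(-8, -4, 11) = 11
n1 (MIN): min(13, 6, 11) = 6
n2.1 (MAX): max(4, 20, 14) = 20
n2.2 (MAX): max(-13, -1, 16) = 16
n2 (MIN): min(20, 16) = 16
n3.1 (MAX): max(10, 17) = 17
n3.2 (MAX): max(-9, -8, 12) = 12
n3 (MIN): min(17, 12) = 12
r (MAX): max(6, 16, 12) = 16

16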